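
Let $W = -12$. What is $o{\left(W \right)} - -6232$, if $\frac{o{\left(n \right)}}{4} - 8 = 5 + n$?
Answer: $6236$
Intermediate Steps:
$o{\left(n \right)} = 52 + 4 n$ ($o{\left(n \right)} = 32 + 4 \left(5 + n\right) = 32 + \left(20 + 4 n\right) = 52 + 4 n$)
$o{\left(W \right)} - -6232 = \left(52 + 4 \left(-12\right)\right) - -6232 = \left(52 - 48\right) + 6232 = 4 + 6232 = 6236$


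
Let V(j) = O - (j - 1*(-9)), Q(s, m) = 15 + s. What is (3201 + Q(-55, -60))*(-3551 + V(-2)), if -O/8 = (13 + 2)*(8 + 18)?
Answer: -21109158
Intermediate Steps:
O = -3120 (O = -8*(13 + 2)*(8 + 18) = -120*26 = -8*390 = -3120)
V(j) = -3129 - j (V(j) = -3120 - (j - 1*(-9)) = -3120 - (j + 9) = -3120 - (9 + j) = -3120 + (-9 - j) = -3129 - j)
(3201 + Q(-55, -60))*(-3551 + V(-2)) = (3201 + (15 - 55))*(-3551 + (-3129 - 1*(-2))) = (3201 - 40)*(-3551 + (-3129 + 2)) = 3161*(-3551 - 3127) = 3161*(-6678) = -21109158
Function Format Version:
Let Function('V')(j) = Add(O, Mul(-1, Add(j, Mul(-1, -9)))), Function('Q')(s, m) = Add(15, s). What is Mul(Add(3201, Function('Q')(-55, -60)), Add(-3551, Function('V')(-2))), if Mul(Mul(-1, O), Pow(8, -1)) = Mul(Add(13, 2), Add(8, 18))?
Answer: -21109158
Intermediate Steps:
O = -3120 (O = Mul(-8, Mul(Add(13, 2), Add(8, 18))) = Mul(-8, Mul(15, 26)) = Mul(-8, 390) = -3120)
Function('V')(j) = Add(-3129, Mul(-1, j)) (Function('V')(j) = Add(-3120, Mul(-1, Add(j, Mul(-1, -9)))) = Add(-3120, Mul(-1, Add(j, 9))) = Add(-3120, Mul(-1, Add(9, j))) = Add(-3120, Add(-9, Mul(-1, j))) = Add(-3129, Mul(-1, j)))
Mul(Add(3201, Function('Q')(-55, -60)), Add(-3551, Function('V')(-2))) = Mul(Add(3201, Add(15, -55)), Add(-3551, Add(-3129, Mul(-1, -2)))) = Mul(Add(3201, -40), Add(-3551, Add(-3129, 2))) = Mul(3161, Add(-3551, -3127)) = Mul(3161, -6678) = -21109158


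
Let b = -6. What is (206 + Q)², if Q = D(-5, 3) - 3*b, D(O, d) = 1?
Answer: 50625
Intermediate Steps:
Q = 19 (Q = 1 - 3*(-6) = 1 + 18 = 19)
(206 + Q)² = (206 + 19)² = 225² = 50625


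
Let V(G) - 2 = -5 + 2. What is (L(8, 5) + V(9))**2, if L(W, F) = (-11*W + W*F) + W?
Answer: 1681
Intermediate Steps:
L(W, F) = -10*W + F*W (L(W, F) = (-11*W + F*W) + W = -10*W + F*W)
V(G) = -1 (V(G) = 2 + (-5 + 2) = 2 - 3 = -1)
(L(8, 5) + V(9))**2 = (8*(-10 + 5) - 1)**2 = (8*(-5) - 1)**2 = (-40 - 1)**2 = (-41)**2 = 1681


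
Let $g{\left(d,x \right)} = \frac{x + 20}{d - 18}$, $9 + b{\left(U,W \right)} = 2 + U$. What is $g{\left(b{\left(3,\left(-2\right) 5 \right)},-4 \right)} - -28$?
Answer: $\frac{300}{11} \approx 27.273$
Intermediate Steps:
$b{\left(U,W \right)} = -7 + U$ ($b{\left(U,W \right)} = -9 + \left(2 + U\right) = -7 + U$)
$g{\left(d,x \right)} = \frac{20 + x}{-18 + d}$
$g{\left(b{\left(3,\left(-2\right) 5 \right)},-4 \right)} - -28 = \frac{20 - 4}{-18 + \left(-7 + 3\right)} - -28 = \frac{1}{-18 - 4} \cdot 16 + 28 = \frac{1}{-22} \cdot 16 + 28 = \left(- \frac{1}{22}\right) 16 + 28 = - \frac{8}{11} + 28 = \frac{300}{11}$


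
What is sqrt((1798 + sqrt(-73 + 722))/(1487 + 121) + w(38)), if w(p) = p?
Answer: sqrt(25286604 + 402*sqrt(649))/804 ≈ 6.2557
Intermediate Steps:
sqrt((1798 + sqrt(-73 + 722))/(1487 + 121) + w(38)) = sqrt((1798 + sqrt(-73 + 722))/(1487 + 121) + 38) = sqrt((1798 + sqrt(649))/1608 + 38) = sqrt((1798 + sqrt(649))*(1/1608) + 38) = sqrt((899/804 + sqrt(649)/1608) + 38) = sqrt(31451/804 + sqrt(649)/1608)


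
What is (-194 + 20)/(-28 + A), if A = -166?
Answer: 87/97 ≈ 0.89691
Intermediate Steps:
(-194 + 20)/(-28 + A) = (-194 + 20)/(-28 - 166) = -174/(-194) = -174*(-1/194) = 87/97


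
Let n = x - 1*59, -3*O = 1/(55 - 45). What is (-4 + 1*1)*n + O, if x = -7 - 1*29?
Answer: 8549/30 ≈ 284.97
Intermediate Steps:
x = -36 (x = -7 - 29 = -36)
O = -1/30 (O = -1/(3*(55 - 45)) = -1/3/10 = -1/3*1/10 = -1/30 ≈ -0.033333)
n = -95 (n = -36 - 1*59 = -36 - 59 = -95)
(-4 + 1*1)*n + O = (-4 + 1*1)*(-95) - 1/30 = (-4 + 1)*(-95) - 1/30 = -3*(-95) - 1/30 = 285 - 1/30 = 8549/30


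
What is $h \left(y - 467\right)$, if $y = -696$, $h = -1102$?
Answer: $1281626$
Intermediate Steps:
$h \left(y - 467\right) = - 1102 \left(-696 - 467\right) = \left(-1102\right) \left(-1163\right) = 1281626$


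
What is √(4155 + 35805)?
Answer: 6*√1110 ≈ 199.90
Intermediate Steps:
√(4155 + 35805) = √39960 = 6*√1110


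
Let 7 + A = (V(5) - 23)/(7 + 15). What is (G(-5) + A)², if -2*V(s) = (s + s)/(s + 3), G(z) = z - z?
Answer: 2019241/30976 ≈ 65.187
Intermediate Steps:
G(z) = 0
V(s) = -s/(3 + s) (V(s) = -(s + s)/(2*(s + 3)) = -2*s/(2*(3 + s)) = -s/(3 + s))
A = -1421/176 (A = -7 + (-1*5/(3 + 5) - 23)/(7 + 15) = -7 + (-1*5/8 - 23)/22 = -7 + (-1*5*⅛ - 23)*(1/22) = -7 + (-5/8 - 23)*(1/22) = -7 - 189/8*1/22 = -7 - 189/176 = -1421/176 ≈ -8.0739)
(G(-5) + A)² = (0 - 1421/176)² = (-1421/176)² = 2019241/30976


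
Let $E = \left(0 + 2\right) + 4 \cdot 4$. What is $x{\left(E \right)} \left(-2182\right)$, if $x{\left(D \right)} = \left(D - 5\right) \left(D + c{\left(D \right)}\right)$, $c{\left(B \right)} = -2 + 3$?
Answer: $-538954$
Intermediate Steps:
$c{\left(B \right)} = 1$
$E = 18$ ($E = 2 + 16 = 18$)
$x{\left(D \right)} = \left(1 + D\right) \left(-5 + D\right)$ ($x{\left(D \right)} = \left(D - 5\right) \left(D + 1\right) = \left(-5 + D\right) \left(1 + D\right) = \left(1 + D\right) \left(-5 + D\right)$)
$x{\left(E \right)} \left(-2182\right) = \left(-5 + 18^{2} - 72\right) \left(-2182\right) = \left(-5 + 324 - 72\right) \left(-2182\right) = 247 \left(-2182\right) = -538954$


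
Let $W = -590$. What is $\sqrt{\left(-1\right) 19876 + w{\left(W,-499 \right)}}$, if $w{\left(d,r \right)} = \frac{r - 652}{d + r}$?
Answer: $\frac{i \sqrt{21643813}}{33} \approx 140.98 i$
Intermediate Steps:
$w{\left(d,r \right)} = \frac{-652 + r}{d + r}$
$\sqrt{\left(-1\right) 19876 + w{\left(W,-499 \right)}} = \sqrt{\left(-1\right) 19876 + \frac{-652 - 499}{-590 - 499}} = \sqrt{-19876 + \frac{1}{-1089} \left(-1151\right)} = \sqrt{-19876 - - \frac{1151}{1089}} = \sqrt{-19876 + \frac{1151}{1089}} = \sqrt{- \frac{21643813}{1089}} = \frac{i \sqrt{21643813}}{33}$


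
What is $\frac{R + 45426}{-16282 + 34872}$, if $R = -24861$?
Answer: $\frac{4113}{3718} \approx 1.1062$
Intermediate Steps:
$\frac{R + 45426}{-16282 + 34872} = \frac{-24861 + 45426}{-16282 + 34872} = \frac{20565}{18590} = 20565 \cdot \frac{1}{18590} = \frac{4113}{3718}$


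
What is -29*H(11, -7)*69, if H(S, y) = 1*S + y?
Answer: -8004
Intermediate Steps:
H(S, y) = S + y
-29*H(11, -7)*69 = -29*(11 - 7)*69 = -29*4*69 = -116*69 = -8004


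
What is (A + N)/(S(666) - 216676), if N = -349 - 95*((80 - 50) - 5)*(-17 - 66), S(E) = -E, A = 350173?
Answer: -546949/217342 ≈ -2.5165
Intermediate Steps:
N = 196776 (N = -349 - 95*(30 - 5)*(-83) = -349 - 2375*(-83) = -349 - 95*(-2075) = -349 + 197125 = 196776)
(A + N)/(S(666) - 216676) = (350173 + 196776)/(-1*666 - 216676) = 546949/(-666 - 216676) = 546949/(-217342) = 546949*(-1/217342) = -546949/217342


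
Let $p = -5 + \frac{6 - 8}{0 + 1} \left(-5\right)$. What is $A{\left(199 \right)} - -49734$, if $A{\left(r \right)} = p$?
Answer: $49739$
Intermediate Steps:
$p = 5$ ($p = -5 + \frac{6 - 8}{1} \left(-5\right) = -5 + \left(-2\right) 1 \left(-5\right) = -5 - -10 = -5 + 10 = 5$)
$A{\left(r \right)} = 5$
$A{\left(199 \right)} - -49734 = 5 - -49734 = 5 + 49734 = 49739$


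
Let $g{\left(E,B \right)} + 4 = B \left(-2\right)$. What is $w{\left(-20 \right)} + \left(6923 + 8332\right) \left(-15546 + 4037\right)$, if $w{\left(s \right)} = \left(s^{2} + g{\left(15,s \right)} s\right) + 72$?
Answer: $-175570043$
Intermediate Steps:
$g{\left(E,B \right)} = -4 - 2 B$ ($g{\left(E,B \right)} = -4 + B \left(-2\right) = -4 - 2 B$)
$w{\left(s \right)} = 72 + s^{2} + s \left(-4 - 2 s\right)$ ($w{\left(s \right)} = \left(s^{2} + \left(-4 - 2 s\right) s\right) + 72 = \left(s^{2} + s \left(-4 - 2 s\right)\right) + 72 = 72 + s^{2} + s \left(-4 - 2 s\right)$)
$w{\left(-20 \right)} + \left(6923 + 8332\right) \left(-15546 + 4037\right) = \left(72 - \left(-20\right)^{2} - -80\right) + \left(6923 + 8332\right) \left(-15546 + 4037\right) = \left(72 - 400 + 80\right) + 15255 \left(-11509\right) = \left(72 - 400 + 80\right) - 175569795 = -248 - 175569795 = -175570043$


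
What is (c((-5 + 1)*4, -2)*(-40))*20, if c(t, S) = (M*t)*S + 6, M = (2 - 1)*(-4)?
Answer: 97600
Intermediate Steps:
M = -4 (M = 1*(-4) = -4)
c(t, S) = 6 - 4*S*t (c(t, S) = (-4*t)*S + 6 = -4*S*t + 6 = 6 - 4*S*t)
(c((-5 + 1)*4, -2)*(-40))*20 = ((6 - 4*(-2)*(-5 + 1)*4)*(-40))*20 = ((6 - 4*(-2)*(-4*4))*(-40))*20 = ((6 - 4*(-2)*(-16))*(-40))*20 = ((6 - 128)*(-40))*20 = -122*(-40)*20 = 4880*20 = 97600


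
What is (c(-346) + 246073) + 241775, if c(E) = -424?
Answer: 487424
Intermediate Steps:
(c(-346) + 246073) + 241775 = (-424 + 246073) + 241775 = 245649 + 241775 = 487424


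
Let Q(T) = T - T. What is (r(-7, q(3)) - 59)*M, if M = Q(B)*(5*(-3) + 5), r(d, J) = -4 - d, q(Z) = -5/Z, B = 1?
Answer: 0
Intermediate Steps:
Q(T) = 0
M = 0 (M = 0*(5*(-3) + 5) = 0*(-15 + 5) = 0*(-10) = 0)
(r(-7, q(3)) - 59)*M = ((-4 - 1*(-7)) - 59)*0 = ((-4 + 7) - 59)*0 = (3 - 59)*0 = -56*0 = 0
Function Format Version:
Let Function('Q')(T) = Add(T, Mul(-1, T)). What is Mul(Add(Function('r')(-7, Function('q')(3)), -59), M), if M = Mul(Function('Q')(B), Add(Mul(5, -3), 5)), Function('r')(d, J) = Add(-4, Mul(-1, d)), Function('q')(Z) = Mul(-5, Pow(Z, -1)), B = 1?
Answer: 0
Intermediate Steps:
Function('Q')(T) = 0
M = 0 (M = Mul(0, Add(Mul(5, -3), 5)) = Mul(0, Add(-15, 5)) = Mul(0, -10) = 0)
Mul(Add(Function('r')(-7, Function('q')(3)), -59), M) = Mul(Add(Add(-4, Mul(-1, -7)), -59), 0) = Mul(Add(Add(-4, 7), -59), 0) = Mul(Add(3, -59), 0) = Mul(-56, 0) = 0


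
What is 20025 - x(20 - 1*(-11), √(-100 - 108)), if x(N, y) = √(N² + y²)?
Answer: 20025 - √753 ≈ 19998.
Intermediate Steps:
20025 - x(20 - 1*(-11), √(-100 - 108)) = 20025 - √((20 - 1*(-11))² + (√(-100 - 108))²) = 20025 - √((20 + 11)² + (√(-208))²) = 20025 - √(31² + (4*I*√13)²) = 20025 - √(961 - 208) = 20025 - √753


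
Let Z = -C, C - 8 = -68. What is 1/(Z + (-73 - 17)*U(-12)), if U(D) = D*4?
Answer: 1/4380 ≈ 0.00022831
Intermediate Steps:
C = -60 (C = 8 - 68 = -60)
U(D) = 4*D
Z = 60 (Z = -1*(-60) = 60)
1/(Z + (-73 - 17)*U(-12)) = 1/(60 + (-73 - 17)*(4*(-12))) = 1/(60 - 90*(-48)) = 1/(60 + 4320) = 1/4380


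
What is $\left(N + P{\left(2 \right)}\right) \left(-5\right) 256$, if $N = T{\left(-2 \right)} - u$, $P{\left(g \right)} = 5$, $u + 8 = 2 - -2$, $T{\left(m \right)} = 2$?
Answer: $-14080$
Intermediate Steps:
$u = -4$ ($u = -8 + \left(2 - -2\right) = -8 + \left(2 + 2\right) = -8 + 4 = -4$)
$N = 6$ ($N = 2 - -4 = 2 + 4 = 6$)
$\left(N + P{\left(2 \right)}\right) \left(-5\right) 256 = \left(6 + 5\right) \left(-5\right) 256 = 11 \left(-5\right) 256 = \left(-55\right) 256 = -14080$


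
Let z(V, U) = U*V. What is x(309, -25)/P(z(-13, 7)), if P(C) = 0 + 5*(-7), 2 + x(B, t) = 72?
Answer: -2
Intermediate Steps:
x(B, t) = 70 (x(B, t) = -2 + 72 = 70)
P(C) = -35 (P(C) = 0 - 35 = -35)
x(309, -25)/P(z(-13, 7)) = 70/(-35) = 70*(-1/35) = -2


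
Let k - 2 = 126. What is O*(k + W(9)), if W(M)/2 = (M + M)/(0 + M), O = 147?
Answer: 19404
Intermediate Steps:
W(M) = 4 (W(M) = 2*((M + M)/(0 + M)) = 2*((2*M)/M) = 2*2 = 4)
k = 128 (k = 2 + 126 = 128)
O*(k + W(9)) = 147*(128 + 4) = 147*132 = 19404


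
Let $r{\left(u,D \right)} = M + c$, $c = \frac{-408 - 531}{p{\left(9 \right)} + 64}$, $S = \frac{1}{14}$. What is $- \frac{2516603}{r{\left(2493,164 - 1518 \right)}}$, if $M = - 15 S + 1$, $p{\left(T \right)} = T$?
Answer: $\frac{2571968266}{13219} \approx 1.9457 \cdot 10^{5}$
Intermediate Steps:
$S = \frac{1}{14} \approx 0.071429$
$M = - \frac{1}{14}$ ($M = \left(-15\right) \frac{1}{14} + 1 = - \frac{15}{14} + 1 = - \frac{1}{14} \approx -0.071429$)
$c = - \frac{939}{73}$ ($c = \frac{-408 - 531}{9 + 64} = - \frac{939}{73} \approx -12.863$)
$r{\left(u,D \right)} = - \frac{13219}{1022}$ ($r{\left(u,D \right)} = - \frac{1}{14} - \frac{939}{73} = - \frac{13219}{1022}$)
$- \frac{2516603}{r{\left(2493,164 - 1518 \right)}} = - \frac{2516603}{- \frac{13219}{1022}} = \left(-2516603\right) \left(- \frac{1022}{13219}\right) = \frac{2571968266}{13219}$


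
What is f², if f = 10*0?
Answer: 0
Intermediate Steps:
f = 0
f² = 0² = 0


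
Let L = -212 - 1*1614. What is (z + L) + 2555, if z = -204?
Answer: 525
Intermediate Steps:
L = -1826 (L = -212 - 1614 = -1826)
(z + L) + 2555 = (-204 - 1826) + 2555 = -2030 + 2555 = 525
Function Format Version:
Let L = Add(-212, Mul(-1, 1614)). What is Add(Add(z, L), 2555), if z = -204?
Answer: 525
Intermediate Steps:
L = -1826 (L = Add(-212, -1614) = -1826)
Add(Add(z, L), 2555) = Add(Add(-204, -1826), 2555) = Add(-2030, 2555) = 525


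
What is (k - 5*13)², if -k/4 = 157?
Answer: 480249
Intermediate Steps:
k = -628 (k = -4*157 = -628)
(k - 5*13)² = (-628 - 5*13)² = (-628 - 65)² = (-693)² = 480249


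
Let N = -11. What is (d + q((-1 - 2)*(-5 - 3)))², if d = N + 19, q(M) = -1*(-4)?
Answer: 144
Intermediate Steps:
q(M) = 4
d = 8 (d = -11 + 19 = 8)
(d + q((-1 - 2)*(-5 - 3)))² = (8 + 4)² = 12² = 144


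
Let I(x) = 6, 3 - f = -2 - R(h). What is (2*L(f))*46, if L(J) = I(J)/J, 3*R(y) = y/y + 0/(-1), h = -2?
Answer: 207/2 ≈ 103.50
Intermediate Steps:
R(y) = ⅓ (R(y) = (y/y + 0/(-1))/3 = (1 + 0*(-1))/3 = (1 + 0)/3 = (⅓)*1 = ⅓)
f = 16/3 (f = 3 - (-2 - 1*⅓) = 3 - (-2 - ⅓) = 3 - 1*(-7/3) = 3 + 7/3 = 16/3 ≈ 5.3333)
L(J) = 6/J
(2*L(f))*46 = (2*(6/(16/3)))*46 = (2*(6*(3/16)))*46 = (2*(9/8))*46 = (9/4)*46 = 207/2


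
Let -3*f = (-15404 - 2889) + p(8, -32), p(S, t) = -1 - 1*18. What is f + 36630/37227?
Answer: 75756746/12409 ≈ 6105.0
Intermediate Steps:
p(S, t) = -19 (p(S, t) = -1 - 18 = -19)
f = 6104 (f = -((-15404 - 2889) - 19)/3 = -(-18293 - 19)/3 = -⅓*(-18312) = 6104)
f + 36630/37227 = 6104 + 36630/37227 = 6104 + 36630*(1/37227) = 6104 + 12210/12409 = 75756746/12409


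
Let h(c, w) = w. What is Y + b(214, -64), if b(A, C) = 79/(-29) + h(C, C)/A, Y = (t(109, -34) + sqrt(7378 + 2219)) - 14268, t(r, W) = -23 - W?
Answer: -44248852/3103 + sqrt(9597) ≈ -14162.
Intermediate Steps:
Y = -14257 + sqrt(9597) (Y = ((-23 - 1*(-34)) + sqrt(7378 + 2219)) - 14268 = ((-23 + 34) + sqrt(9597)) - 14268 = (11 + sqrt(9597)) - 14268 = -14257 + sqrt(9597) ≈ -14159.)
b(A, C) = -79/29 + C/A (b(A, C) = 79/(-29) + C/A = 79*(-1/29) + C/A = -79/29 + C/A)
Y + b(214, -64) = (-14257 + sqrt(9597)) + (-79/29 - 64/214) = (-14257 + sqrt(9597)) + (-79/29 - 64*1/214) = (-14257 + sqrt(9597)) + (-79/29 - 32/107) = (-14257 + sqrt(9597)) - 9381/3103 = -44248852/3103 + sqrt(9597)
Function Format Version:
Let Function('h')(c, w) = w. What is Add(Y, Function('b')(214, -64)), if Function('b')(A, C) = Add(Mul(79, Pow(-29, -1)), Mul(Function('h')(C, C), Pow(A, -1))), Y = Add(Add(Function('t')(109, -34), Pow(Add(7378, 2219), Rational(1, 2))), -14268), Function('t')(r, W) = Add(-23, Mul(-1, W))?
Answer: Add(Rational(-44248852, 3103), Pow(9597, Rational(1, 2))) ≈ -14162.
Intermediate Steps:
Y = Add(-14257, Pow(9597, Rational(1, 2))) (Y = Add(Add(Add(-23, Mul(-1, -34)), Pow(Add(7378, 2219), Rational(1, 2))), -14268) = Add(Add(Add(-23, 34), Pow(9597, Rational(1, 2))), -14268) = Add(Add(11, Pow(9597, Rational(1, 2))), -14268) = Add(-14257, Pow(9597, Rational(1, 2))) ≈ -14159.)
Function('b')(A, C) = Add(Rational(-79, 29), Mul(C, Pow(A, -1))) (Function('b')(A, C) = Add(Mul(79, Pow(-29, -1)), Mul(C, Pow(A, -1))) = Add(Mul(79, Rational(-1, 29)), Mul(C, Pow(A, -1))) = Add(Rational(-79, 29), Mul(C, Pow(A, -1))))
Add(Y, Function('b')(214, -64)) = Add(Add(-14257, Pow(9597, Rational(1, 2))), Add(Rational(-79, 29), Mul(-64, Pow(214, -1)))) = Add(Add(-14257, Pow(9597, Rational(1, 2))), Add(Rational(-79, 29), Mul(-64, Rational(1, 214)))) = Add(Add(-14257, Pow(9597, Rational(1, 2))), Add(Rational(-79, 29), Rational(-32, 107))) = Add(Add(-14257, Pow(9597, Rational(1, 2))), Rational(-9381, 3103)) = Add(Rational(-44248852, 3103), Pow(9597, Rational(1, 2)))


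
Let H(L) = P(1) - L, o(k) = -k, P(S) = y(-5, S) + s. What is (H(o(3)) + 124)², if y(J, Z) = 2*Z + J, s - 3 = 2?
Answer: 16641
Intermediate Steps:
s = 5 (s = 3 + 2 = 5)
y(J, Z) = J + 2*Z
P(S) = 2*S (P(S) = (-5 + 2*S) + 5 = 2*S)
H(L) = 2 - L (H(L) = 2*1 - L = 2 - L)
(H(o(3)) + 124)² = ((2 - (-1)*3) + 124)² = ((2 - 1*(-3)) + 124)² = ((2 + 3) + 124)² = (5 + 124)² = 129² = 16641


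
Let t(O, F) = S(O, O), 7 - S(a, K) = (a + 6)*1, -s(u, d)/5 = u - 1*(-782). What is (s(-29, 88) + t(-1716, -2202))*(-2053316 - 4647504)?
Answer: 13723279360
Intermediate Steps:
s(u, d) = -3910 - 5*u (s(u, d) = -5*(u - 1*(-782)) = -5*(u + 782) = -5*(782 + u) = -3910 - 5*u)
S(a, K) = 1 - a (S(a, K) = 7 - (a + 6) = 7 - (6 + a) = 7 + (-6 - a) = 1 - a)
t(O, F) = 1 - O
(s(-29, 88) + t(-1716, -2202))*(-2053316 - 4647504) = ((-3910 - 5*(-29)) + (1 - 1*(-1716)))*(-2053316 - 4647504) = ((-3910 + 145) + (1 + 1716))*(-6700820) = (-3765 + 1717)*(-6700820) = -2048*(-6700820) = 13723279360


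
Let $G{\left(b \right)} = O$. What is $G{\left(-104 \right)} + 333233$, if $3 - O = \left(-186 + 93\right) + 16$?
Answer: $333313$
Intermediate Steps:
$O = 80$ ($O = 3 - \left(\left(-186 + 93\right) + 16\right) = 3 - \left(-93 + 16\right) = 3 - -77 = 3 + 77 = 80$)
$G{\left(b \right)} = 80$
$G{\left(-104 \right)} + 333233 = 80 + 333233 = 333313$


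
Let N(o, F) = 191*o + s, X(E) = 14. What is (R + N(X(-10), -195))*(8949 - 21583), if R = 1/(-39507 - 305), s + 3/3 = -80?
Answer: -652119797255/19906 ≈ -3.2760e+7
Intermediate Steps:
s = -81 (s = -1 - 80 = -81)
N(o, F) = -81 + 191*o (N(o, F) = 191*o - 81 = -81 + 191*o)
R = -1/39812 (R = 1/(-39812) = -1/39812 ≈ -2.5118e-5)
(R + N(X(-10), -195))*(8949 - 21583) = (-1/39812 + (-81 + 191*14))*(8949 - 21583) = (-1/39812 + (-81 + 2674))*(-12634) = (-1/39812 + 2593)*(-12634) = (103232515/39812)*(-12634) = -652119797255/19906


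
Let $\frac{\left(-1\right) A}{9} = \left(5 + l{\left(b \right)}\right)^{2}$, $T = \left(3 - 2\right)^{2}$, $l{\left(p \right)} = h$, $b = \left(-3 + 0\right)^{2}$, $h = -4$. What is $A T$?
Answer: $-9$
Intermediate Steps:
$b = 9$ ($b = \left(-3\right)^{2} = 9$)
$l{\left(p \right)} = -4$
$T = 1$ ($T = 1^{2} = 1$)
$A = -9$ ($A = - 9 \left(5 - 4\right)^{2} = - 9 \cdot 1^{2} = \left(-9\right) 1 = -9$)
$A T = \left(-9\right) 1 = -9$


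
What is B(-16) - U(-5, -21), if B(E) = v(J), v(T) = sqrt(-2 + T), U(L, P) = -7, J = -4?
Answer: 7 + I*sqrt(6) ≈ 7.0 + 2.4495*I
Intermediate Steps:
B(E) = I*sqrt(6) (B(E) = sqrt(-2 - 4) = sqrt(-6) = I*sqrt(6))
B(-16) - U(-5, -21) = I*sqrt(6) - 1*(-7) = I*sqrt(6) + 7 = 7 + I*sqrt(6)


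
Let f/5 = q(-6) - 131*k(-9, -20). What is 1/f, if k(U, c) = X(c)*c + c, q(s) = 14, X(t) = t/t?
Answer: 1/26270 ≈ 3.8066e-5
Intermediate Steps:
X(t) = 1
k(U, c) = 2*c (k(U, c) = 1*c + c = c + c = 2*c)
f = 26270 (f = 5*(14 - 262*(-20)) = 5*(14 - 131*(-40)) = 5*(14 + 5240) = 5*5254 = 26270)
1/f = 1/26270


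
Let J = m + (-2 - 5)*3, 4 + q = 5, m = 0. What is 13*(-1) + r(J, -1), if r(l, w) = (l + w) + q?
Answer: -34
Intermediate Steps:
q = 1 (q = -4 + 5 = 1)
J = -21 (J = 0 + (-2 - 5)*3 = 0 - 7*3 = 0 - 21 = -21)
r(l, w) = 1 + l + w (r(l, w) = (l + w) + 1 = 1 + l + w)
13*(-1) + r(J, -1) = 13*(-1) + (1 - 21 - 1) = -13 - 21 = -34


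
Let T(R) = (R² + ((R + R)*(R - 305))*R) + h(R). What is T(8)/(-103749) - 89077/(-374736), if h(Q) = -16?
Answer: 7823208707/12959495088 ≈ 0.60367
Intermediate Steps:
T(R) = -16 + R² + 2*R²*(-305 + R) (T(R) = (R² + ((R + R)*(R - 305))*R) - 16 = (R² + ((2*R)*(-305 + R))*R) - 16 = (R² + (2*R*(-305 + R))*R) - 16 = (R² + 2*R²*(-305 + R)) - 16 = -16 + R² + 2*R²*(-305 + R))
T(8)/(-103749) - 89077/(-374736) = (-16 - 609*8² + 2*8³)/(-103749) - 89077/(-374736) = (-16 - 609*64 + 2*512)*(-1/103749) - 89077*(-1/374736) = (-16 - 38976 + 1024)*(-1/103749) + 89077/374736 = -37968*(-1/103749) + 89077/374736 = 12656/34583 + 89077/374736 = 7823208707/12959495088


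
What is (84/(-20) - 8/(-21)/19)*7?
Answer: -8339/285 ≈ -29.260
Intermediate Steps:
(84/(-20) - 8/(-21)/19)*7 = (84*(-1/20) - 8*(-1/21)*(1/19))*7 = (-21/5 + (8/21)*(1/19))*7 = (-21/5 + 8/399)*7 = -8339/1995*7 = -8339/285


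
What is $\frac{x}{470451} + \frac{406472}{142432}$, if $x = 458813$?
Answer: $\frac{32071851511}{8375909604} \approx 3.8291$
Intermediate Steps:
$\frac{x}{470451} + \frac{406472}{142432} = \frac{458813}{470451} + \frac{406472}{142432} = 458813 \cdot \frac{1}{470451} + 406472 \cdot \frac{1}{142432} = \frac{458813}{470451} + \frac{50809}{17804} = \frac{32071851511}{8375909604}$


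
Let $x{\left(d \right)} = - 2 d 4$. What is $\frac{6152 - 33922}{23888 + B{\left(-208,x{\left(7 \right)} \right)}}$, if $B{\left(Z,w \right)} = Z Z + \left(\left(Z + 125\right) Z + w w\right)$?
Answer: $- \frac{13885}{43776} \approx -0.31718$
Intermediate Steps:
$x{\left(d \right)} = - 8 d$
$B{\left(Z,w \right)} = Z^{2} + w^{2} + Z \left(125 + Z\right)$ ($B{\left(Z,w \right)} = Z^{2} + \left(\left(125 + Z\right) Z + w^{2}\right) = Z^{2} + \left(Z \left(125 + Z\right) + w^{2}\right) = Z^{2} + \left(w^{2} + Z \left(125 + Z\right)\right) = Z^{2} + w^{2} + Z \left(125 + Z\right)$)
$\frac{6152 - 33922}{23888 + B{\left(-208,x{\left(7 \right)} \right)}} = \frac{6152 - 33922}{23888 + \left(\left(\left(-8\right) 7\right)^{2} + 2 \left(-208\right)^{2} + 125 \left(-208\right)\right)} = - \frac{27770}{23888 + \left(\left(-56\right)^{2} + 2 \cdot 43264 - 26000\right)} = - \frac{27770}{23888 + \left(3136 + 86528 - 26000\right)} = - \frac{27770}{23888 + 63664} = - \frac{27770}{87552} = \left(-27770\right) \frac{1}{87552} = - \frac{13885}{43776}$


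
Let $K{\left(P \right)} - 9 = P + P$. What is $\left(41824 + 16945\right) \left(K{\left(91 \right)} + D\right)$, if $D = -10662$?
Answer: $-615370199$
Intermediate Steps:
$K{\left(P \right)} = 9 + 2 P$ ($K{\left(P \right)} = 9 + \left(P + P\right) = 9 + 2 P$)
$\left(41824 + 16945\right) \left(K{\left(91 \right)} + D\right) = \left(41824 + 16945\right) \left(\left(9 + 2 \cdot 91\right) - 10662\right) = 58769 \left(\left(9 + 182\right) - 10662\right) = 58769 \left(191 - 10662\right) = 58769 \left(-10471\right) = -615370199$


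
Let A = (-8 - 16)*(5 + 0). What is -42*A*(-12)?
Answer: -60480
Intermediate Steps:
A = -120 (A = -24*5 = -120)
-42*A*(-12) = -42*(-120)*(-12) = 5040*(-12) = -60480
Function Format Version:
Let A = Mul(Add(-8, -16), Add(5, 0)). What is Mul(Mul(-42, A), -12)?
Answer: -60480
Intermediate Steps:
A = -120 (A = Mul(-24, 5) = -120)
Mul(Mul(-42, A), -12) = Mul(Mul(-42, -120), -12) = Mul(5040, -12) = -60480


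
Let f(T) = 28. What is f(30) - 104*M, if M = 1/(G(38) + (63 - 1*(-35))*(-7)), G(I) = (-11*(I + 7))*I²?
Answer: 10016576/357733 ≈ 28.000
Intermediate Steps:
G(I) = I²*(-77 - 11*I) (G(I) = (-11*(7 + I))*I² = (-77 - 11*I)*I² = I²*(-77 - 11*I))
M = -1/715466 (M = 1/(11*38²*(-7 - 1*38) + (63 - 1*(-35))*(-7)) = 1/(11*1444*(-7 - 38) + (63 + 35)*(-7)) = 1/(11*1444*(-45) + 98*(-7)) = 1/(-714780 - 686) = 1/(-715466) = -1/715466 ≈ -1.3977e-6)
f(30) - 104*M = 28 - 104*(-1/715466) = 28 + 52/357733 = 10016576/357733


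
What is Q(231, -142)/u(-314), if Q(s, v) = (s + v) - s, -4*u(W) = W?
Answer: -284/157 ≈ -1.8089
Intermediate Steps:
u(W) = -W/4
Q(s, v) = v
Q(231, -142)/u(-314) = -142/((-¼*(-314))) = -142/157/2 = -142*2/157 = -284/157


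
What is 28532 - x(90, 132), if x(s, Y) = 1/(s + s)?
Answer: 5135759/180 ≈ 28532.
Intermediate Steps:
x(s, Y) = 1/(2*s)
28532 - x(90, 132) = 28532 - 1/(2*90) = 28532 - 1*1/180 = 28532 - 1/180 = 5135759/180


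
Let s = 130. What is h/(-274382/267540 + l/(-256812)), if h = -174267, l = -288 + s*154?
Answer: 55432624302510/350665229 ≈ 1.5808e+5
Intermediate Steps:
l = 19732 (l = -288 + 130*154 = -288 + 20020 = 19732)
h/(-274382/267540 + l/(-256812)) = -174267/(-274382/267540 + 19732/(-256812)) = -174267/(-274382*1/267540 + 19732*(-1/256812)) = -174267/(-137191/133770 - 4933/64203) = -174267/(-1051995687/954270590) = -174267*(-954270590/1051995687) = 55432624302510/350665229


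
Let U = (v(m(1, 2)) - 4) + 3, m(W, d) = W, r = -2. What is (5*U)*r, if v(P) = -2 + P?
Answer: 20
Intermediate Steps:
U = -2 (U = ((-2 + 1) - 4) + 3 = (-1 - 4) + 3 = -5 + 3 = -2)
(5*U)*r = (5*(-2))*(-2) = -10*(-2) = 20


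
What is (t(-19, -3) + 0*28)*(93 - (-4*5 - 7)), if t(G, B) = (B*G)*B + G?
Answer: -22800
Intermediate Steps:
t(G, B) = G + G*B² (t(G, B) = G*B² + G = G + G*B²)
(t(-19, -3) + 0*28)*(93 - (-4*5 - 7)) = (-19*(1 + (-3)²) + 0*28)*(93 - (-4*5 - 7)) = (-19*(1 + 9) + 0)*(93 - (-20 - 7)) = (-19*10 + 0)*(93 - 1*(-27)) = (-190 + 0)*(93 + 27) = -190*120 = -22800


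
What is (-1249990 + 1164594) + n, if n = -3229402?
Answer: -3314798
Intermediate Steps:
(-1249990 + 1164594) + n = (-1249990 + 1164594) - 3229402 = -85396 - 3229402 = -3314798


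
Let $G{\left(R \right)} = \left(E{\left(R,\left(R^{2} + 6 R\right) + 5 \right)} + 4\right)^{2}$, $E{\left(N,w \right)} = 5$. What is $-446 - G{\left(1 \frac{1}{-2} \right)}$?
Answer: $-527$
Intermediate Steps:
$G{\left(R \right)} = 81$ ($G{\left(R \right)} = \left(5 + 4\right)^{2} = 9^{2} = 81$)
$-446 - G{\left(1 \frac{1}{-2} \right)} = -446 - 81 = -527$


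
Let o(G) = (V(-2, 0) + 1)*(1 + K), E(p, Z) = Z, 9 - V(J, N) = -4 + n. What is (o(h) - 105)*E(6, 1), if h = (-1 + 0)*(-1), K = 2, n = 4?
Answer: -75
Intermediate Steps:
V(J, N) = 9 (V(J, N) = 9 - (-4 + 4) = 9 - 1*0 = 9 + 0 = 9)
h = 1 (h = -1*(-1) = 1)
o(G) = 30 (o(G) = (9 + 1)*(1 + 2) = 10*3 = 30)
(o(h) - 105)*E(6, 1) = (30 - 105)*1 = -75*1 = -75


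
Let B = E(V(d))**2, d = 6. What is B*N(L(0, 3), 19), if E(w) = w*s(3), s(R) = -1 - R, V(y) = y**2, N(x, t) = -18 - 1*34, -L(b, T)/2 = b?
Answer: -1078272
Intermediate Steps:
L(b, T) = -2*b
N(x, t) = -52 (N(x, t) = -18 - 34 = -52)
E(w) = -4*w (E(w) = w*(-1 - 1*3) = w*(-1 - 3) = w*(-4) = -4*w)
B = 20736 (B = (-4*6**2)**2 = (-4*36)**2 = (-144)**2 = 20736)
B*N(L(0, 3), 19) = 20736*(-52) = -1078272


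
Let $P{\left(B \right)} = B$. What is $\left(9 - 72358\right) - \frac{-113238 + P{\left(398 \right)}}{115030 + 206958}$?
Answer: $- \frac{5823849243}{80497} \approx -72349.0$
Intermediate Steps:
$\left(9 - 72358\right) - \frac{-113238 + P{\left(398 \right)}}{115030 + 206958} = \left(9 - 72358\right) - \frac{-113238 + 398}{115030 + 206958} = \left(9 - 72358\right) - - \frac{112840}{321988} = -72349 - \left(-112840\right) \frac{1}{321988} = -72349 - - \frac{28210}{80497} = -72349 + \frac{28210}{80497} = - \frac{5823849243}{80497}$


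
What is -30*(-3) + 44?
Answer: 134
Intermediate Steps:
-30*(-3) + 44 = 90 + 44 = 134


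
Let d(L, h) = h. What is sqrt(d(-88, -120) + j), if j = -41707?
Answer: I*sqrt(41827) ≈ 204.52*I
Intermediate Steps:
sqrt(d(-88, -120) + j) = sqrt(-120 - 41707) = sqrt(-41827) = I*sqrt(41827)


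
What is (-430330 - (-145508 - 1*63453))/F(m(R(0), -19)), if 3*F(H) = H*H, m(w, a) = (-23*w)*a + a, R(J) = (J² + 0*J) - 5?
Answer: -34953/255664 ≈ -0.13671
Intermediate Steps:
R(J) = -5 + J² (R(J) = (J² + 0) - 5 = J² - 5 = -5 + J²)
m(w, a) = a - 23*a*w (m(w, a) = -23*a*w + a = a - 23*a*w)
F(H) = H²/3 (F(H) = (H*H)/3 = H²/3)
(-430330 - (-145508 - 1*63453))/F(m(R(0), -19)) = (-430330 - (-145508 - 1*63453))/(((-19*(1 - 23*(-5 + 0²)))²/3)) = (-430330 - (-145508 - 63453))/(((-19*(1 - 23*(-5 + 0)))²/3)) = (-430330 - 1*(-208961))/(((-19*(1 - 23*(-5)))²/3)) = (-430330 + 208961)/(((-19*(1 + 115))²/3)) = -221369/((-19*116)²/3) = -221369/((⅓)*(-2204)²) = -221369/((⅓)*4857616) = -221369/4857616/3 = -221369*3/4857616 = -34953/255664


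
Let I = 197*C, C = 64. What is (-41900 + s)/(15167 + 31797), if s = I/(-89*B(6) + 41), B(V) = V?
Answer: -5167327/5788313 ≈ -0.89272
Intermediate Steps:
I = 12608 (I = 197*64 = 12608)
s = -12608/493 (s = 12608/(-89*6 + 41) = 12608/(-534 + 41) = 12608/(-493) = 12608*(-1/493) = -12608/493 ≈ -25.574)
(-41900 + s)/(15167 + 31797) = (-41900 - 12608/493)/(15167 + 31797) = -20669308/493/46964 = -20669308/493*1/46964 = -5167327/5788313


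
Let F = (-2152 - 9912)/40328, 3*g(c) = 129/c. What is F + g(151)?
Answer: -10945/761191 ≈ -0.014379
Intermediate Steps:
g(c) = 43/c (g(c) = (129/c)/3 = 43/c)
F = -1508/5041 (F = -12064*1/40328 = -1508/5041 ≈ -0.29915)
F + g(151) = -1508/5041 + 43/151 = -10945/761191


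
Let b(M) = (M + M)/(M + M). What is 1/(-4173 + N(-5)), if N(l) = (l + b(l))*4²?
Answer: -1/4237 ≈ -0.00023602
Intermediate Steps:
b(M) = 1 (b(M) = (2*M)/((2*M)) = (2*M)*(1/(2*M)) = 1)
N(l) = 16 + 16*l (N(l) = (l + 1)*4² = (1 + l)*16 = 16 + 16*l)
1/(-4173 + N(-5)) = 1/(-4173 + (16 + 16*(-5))) = 1/(-4173 + (16 - 80)) = 1/(-4173 - 64) = 1/(-4237) = -1/4237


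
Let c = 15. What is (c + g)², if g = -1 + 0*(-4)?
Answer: 196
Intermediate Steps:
g = -1 (g = -1 + 0 = -1)
(c + g)² = (15 - 1)² = 14² = 196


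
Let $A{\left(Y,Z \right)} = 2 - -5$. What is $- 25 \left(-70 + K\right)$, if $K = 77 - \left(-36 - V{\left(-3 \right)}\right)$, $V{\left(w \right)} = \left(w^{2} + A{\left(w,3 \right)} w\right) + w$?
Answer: $-700$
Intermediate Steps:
$A{\left(Y,Z \right)} = 7$ ($A{\left(Y,Z \right)} = 2 + 5 = 7$)
$V{\left(w \right)} = w^{2} + 8 w$ ($V{\left(w \right)} = \left(w^{2} + 7 w\right) + w = w^{2} + 8 w$)
$K = 98$ ($K = 77 - \left(-36 - - 3 \left(8 - 3\right)\right) = 77 - \left(-36 - \left(-3\right) 5\right) = 77 - \left(-36 - -15\right) = 77 - \left(-36 + 15\right) = 77 - -21 = 77 + 21 = 98$)
$- 25 \left(-70 + K\right) = - 25 \left(-70 + 98\right) = \left(-25\right) 28 = -700$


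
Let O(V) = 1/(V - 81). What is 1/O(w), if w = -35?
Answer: -116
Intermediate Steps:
O(V) = 1/(-81 + V)
1/O(w) = 1/(1/(-81 - 35)) = 1/(1/(-116)) = 1/(-1/116) = -116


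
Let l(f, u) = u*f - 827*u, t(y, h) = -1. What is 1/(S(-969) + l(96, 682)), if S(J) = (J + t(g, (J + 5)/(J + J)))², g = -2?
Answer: 1/442358 ≈ 2.2606e-6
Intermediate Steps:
l(f, u) = -827*u + f*u (l(f, u) = f*u - 827*u = -827*u + f*u)
S(J) = (-1 + J)² (S(J) = (J - 1)² = (-1 + J)²)
1/(S(-969) + l(96, 682)) = 1/((-1 - 969)² + 682*(-827 + 96)) = 1/((-970)² + 682*(-731)) = 1/(940900 - 498542) = 1/442358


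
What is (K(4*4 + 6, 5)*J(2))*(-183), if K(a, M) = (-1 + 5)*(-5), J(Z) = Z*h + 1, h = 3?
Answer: 25620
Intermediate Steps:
J(Z) = 1 + 3*Z (J(Z) = Z*3 + 1 = 3*Z + 1 = 1 + 3*Z)
K(a, M) = -20 (K(a, M) = 4*(-5) = -20)
(K(4*4 + 6, 5)*J(2))*(-183) = -20*(1 + 3*2)*(-183) = -20*(1 + 6)*(-183) = -20*7*(-183) = -140*(-183) = 25620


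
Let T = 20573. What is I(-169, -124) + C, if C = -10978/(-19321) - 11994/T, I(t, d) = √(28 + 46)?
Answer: -5885680/397490933 + √74 ≈ 8.5875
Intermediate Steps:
I(t, d) = √74
C = -5885680/397490933 (C = -10978/(-19321) - 11994/20573 = -10978*(-1/19321) - 11994*1/20573 = 10978/19321 - 11994/20573 = -5885680/397490933 ≈ -0.014807)
I(-169, -124) + C = √74 - 5885680/397490933 = -5885680/397490933 + √74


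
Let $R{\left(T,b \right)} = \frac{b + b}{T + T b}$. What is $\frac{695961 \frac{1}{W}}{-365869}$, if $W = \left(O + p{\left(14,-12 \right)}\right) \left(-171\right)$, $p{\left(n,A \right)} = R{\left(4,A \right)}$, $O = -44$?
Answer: $- \frac{121517}{474688894} \approx -0.00025599$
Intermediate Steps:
$R{\left(T,b \right)} = \frac{2 b}{T + T b}$
$p{\left(n,A \right)} = \frac{A}{2 \left(1 + A\right)}$ ($p{\left(n,A \right)} = \frac{2 A}{4 \left(1 + A\right)} = 2 A \frac{1}{4} \frac{1}{1 + A} = \frac{A}{2 \left(1 + A\right)}$)
$W = \frac{81738}{11}$ ($W = \left(-44 + \frac{1}{2} \left(-12\right) \frac{1}{1 - 12}\right) \left(-171\right) = \left(-44 + \frac{1}{2} \left(-12\right) \frac{1}{-11}\right) \left(-171\right) = \left(-44 + \frac{1}{2} \left(-12\right) \left(- \frac{1}{11}\right)\right) \left(-171\right) = \left(-44 + \frac{6}{11}\right) \left(-171\right) = \left(- \frac{478}{11}\right) \left(-171\right) = \frac{81738}{11} \approx 7430.7$)
$\frac{695961 \frac{1}{W}}{-365869} = \frac{695961 \frac{1}{\frac{81738}{11}}}{-365869} = 695961 \cdot \frac{11}{81738} \left(- \frac{1}{365869}\right) = \frac{850619}{9082} \left(- \frac{1}{365869}\right) = - \frac{121517}{474688894}$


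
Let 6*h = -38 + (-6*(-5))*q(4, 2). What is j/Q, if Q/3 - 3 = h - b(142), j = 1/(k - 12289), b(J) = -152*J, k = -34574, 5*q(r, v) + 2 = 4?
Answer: -1/3034285524 ≈ -3.2957e-10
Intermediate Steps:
q(r, v) = ⅖ (q(r, v) = -⅖ + (⅕)*4 = -⅖ + ⅘ = ⅖)
j = -1/46863 (j = 1/(-34574 - 12289) = 1/(-46863) = -1/46863 ≈ -2.1339e-5)
h = -13/3 (h = (-38 - 6*(-5)*(⅖))/6 = (-38 + 30*(⅖))/6 = (-38 + 12)/6 = (⅙)*(-26) = -13/3 ≈ -4.3333)
Q = 64748 (Q = 9 + 3*(-13/3 - (-152)*142) = 9 + 3*(-13/3 - 1*(-21584)) = 9 + 3*(-13/3 + 21584) = 9 + 3*(64739/3) = 9 + 64739 = 64748)
j/Q = -1/46863/64748 = -1/46863*1/64748 = -1/3034285524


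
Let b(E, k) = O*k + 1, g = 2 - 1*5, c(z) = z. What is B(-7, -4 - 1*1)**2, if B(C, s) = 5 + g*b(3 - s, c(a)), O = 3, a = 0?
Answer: 4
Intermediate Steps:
g = -3 (g = 2 - 5 = -3)
b(E, k) = 1 + 3*k (b(E, k) = 3*k + 1 = 1 + 3*k)
B(C, s) = 2 (B(C, s) = 5 - 3*(1 + 3*0) = 5 - 3*(1 + 0) = 5 - 3*1 = 5 - 3 = 2)
B(-7, -4 - 1*1)**2 = 2**2 = 4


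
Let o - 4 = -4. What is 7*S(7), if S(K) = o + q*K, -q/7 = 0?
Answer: 0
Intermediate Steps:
o = 0 (o = 4 - 4 = 0)
q = 0 (q = -7*0 = 0)
S(K) = 0 (S(K) = 0 + 0*K = 0 + 0 = 0)
7*S(7) = 7*0 = 0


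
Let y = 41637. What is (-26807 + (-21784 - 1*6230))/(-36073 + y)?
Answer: -4217/428 ≈ -9.8528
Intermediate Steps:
(-26807 + (-21784 - 1*6230))/(-36073 + y) = (-26807 + (-21784 - 1*6230))/(-36073 + 41637) = (-26807 + (-21784 - 6230))/5564 = (-26807 - 28014)*(1/5564) = -54821*1/5564 = -4217/428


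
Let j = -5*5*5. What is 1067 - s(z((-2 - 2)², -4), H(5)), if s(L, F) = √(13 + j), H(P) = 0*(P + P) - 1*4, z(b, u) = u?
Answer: 1067 - 4*I*√7 ≈ 1067.0 - 10.583*I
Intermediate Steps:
H(P) = -4 (H(P) = 0*(2*P) - 4 = 0 - 4 = -4)
j = -125 (j = -25*5 = -125)
s(L, F) = 4*I*√7 (s(L, F) = √(13 - 125) = √(-112) = 4*I*√7)
1067 - s(z((-2 - 2)², -4), H(5)) = 1067 - 4*I*√7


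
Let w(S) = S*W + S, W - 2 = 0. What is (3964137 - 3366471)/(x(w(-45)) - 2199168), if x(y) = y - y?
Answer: -99611/366528 ≈ -0.27177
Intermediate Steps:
W = 2 (W = 2 + 0 = 2)
w(S) = 3*S (w(S) = S*2 + S = 2*S + S = 3*S)
x(y) = 0
(3964137 - 3366471)/(x(w(-45)) - 2199168) = (3964137 - 3366471)/(0 - 2199168) = 597666/(-2199168) = 597666*(-1/2199168) = -99611/366528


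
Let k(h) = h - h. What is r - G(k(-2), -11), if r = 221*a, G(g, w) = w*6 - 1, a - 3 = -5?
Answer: -375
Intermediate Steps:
a = -2 (a = 3 - 5 = -2)
k(h) = 0
G(g, w) = -1 + 6*w (G(g, w) = 6*w - 1 = -1 + 6*w)
r = -442 (r = 221*(-2) = -442)
r - G(k(-2), -11) = -442 - (-1 + 6*(-11)) = -442 - (-1 - 66) = -442 - 1*(-67) = -442 + 67 = -375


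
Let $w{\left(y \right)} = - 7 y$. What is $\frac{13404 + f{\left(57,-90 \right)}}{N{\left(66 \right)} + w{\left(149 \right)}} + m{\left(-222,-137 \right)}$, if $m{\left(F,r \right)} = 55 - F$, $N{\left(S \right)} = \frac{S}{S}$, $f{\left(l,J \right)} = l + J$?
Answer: $\frac{275263}{1042} \approx 264.17$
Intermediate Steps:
$f{\left(l,J \right)} = J + l$
$N{\left(S \right)} = 1$
$\frac{13404 + f{\left(57,-90 \right)}}{N{\left(66 \right)} + w{\left(149 \right)}} + m{\left(-222,-137 \right)} = \frac{13404 + \left(-90 + 57\right)}{1 - 1043} + \left(55 - -222\right) = \frac{13404 - 33}{1 - 1043} + \left(55 + 222\right) = \frac{13371}{-1042} + 277 = 13371 \left(- \frac{1}{1042}\right) + 277 = - \frac{13371}{1042} + 277 = \frac{275263}{1042}$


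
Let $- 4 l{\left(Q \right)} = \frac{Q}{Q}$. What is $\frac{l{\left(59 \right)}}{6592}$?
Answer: $- \frac{1}{26368} \approx -3.7925 \cdot 10^{-5}$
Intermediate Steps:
$l{\left(Q \right)} = - \frac{1}{4}$ ($l{\left(Q \right)} = - \frac{Q \frac{1}{Q}}{4} = \left(- \frac{1}{4}\right) 1 = - \frac{1}{4}$)
$\frac{l{\left(59 \right)}}{6592} = - \frac{1}{4 \cdot 6592} = \left(- \frac{1}{4}\right) \frac{1}{6592} = - \frac{1}{26368}$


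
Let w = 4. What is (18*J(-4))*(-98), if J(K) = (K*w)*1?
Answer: 28224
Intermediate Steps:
J(K) = 4*K (J(K) = (K*4)*1 = (4*K)*1 = 4*K)
(18*J(-4))*(-98) = (18*(4*(-4)))*(-98) = (18*(-16))*(-98) = -288*(-98) = 28224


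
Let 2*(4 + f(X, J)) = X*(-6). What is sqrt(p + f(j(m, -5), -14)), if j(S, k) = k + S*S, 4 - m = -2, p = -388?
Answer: I*sqrt(485) ≈ 22.023*I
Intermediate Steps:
m = 6 (m = 4 - 1*(-2) = 4 + 2 = 6)
j(S, k) = k + S**2
f(X, J) = -4 - 3*X (f(X, J) = -4 + (X*(-6))/2 = -4 + (-6*X)/2 = -4 - 3*X)
sqrt(p + f(j(m, -5), -14)) = sqrt(-388 + (-4 - 3*(-5 + 6**2))) = sqrt(-388 + (-4 - 3*(-5 + 36))) = sqrt(-388 + (-4 - 3*31)) = sqrt(-388 + (-4 - 93)) = sqrt(-388 - 97) = sqrt(-485) = I*sqrt(485)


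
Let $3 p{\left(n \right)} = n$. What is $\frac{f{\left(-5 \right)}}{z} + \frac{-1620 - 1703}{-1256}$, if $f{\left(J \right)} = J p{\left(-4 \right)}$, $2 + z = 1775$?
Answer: $\frac{17700157}{6680664} \approx 2.6495$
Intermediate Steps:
$z = 1773$ ($z = -2 + 1775 = 1773$)
$p{\left(n \right)} = \frac{n}{3}$
$f{\left(J \right)} = - \frac{4 J}{3}$ ($f{\left(J \right)} = J \frac{1}{3} \left(-4\right) = J \left(- \frac{4}{3}\right) = - \frac{4 J}{3}$)
$\frac{f{\left(-5 \right)}}{z} + \frac{-1620 - 1703}{-1256} = \frac{\left(- \frac{4}{3}\right) \left(-5\right)}{1773} + \frac{-1620 - 1703}{-1256} = \frac{20}{3} \cdot \frac{1}{1773} + \left(-1620 - 1703\right) \left(- \frac{1}{1256}\right) = \frac{20}{5319} - - \frac{3323}{1256} = \frac{20}{5319} + \frac{3323}{1256} = \frac{17700157}{6680664}$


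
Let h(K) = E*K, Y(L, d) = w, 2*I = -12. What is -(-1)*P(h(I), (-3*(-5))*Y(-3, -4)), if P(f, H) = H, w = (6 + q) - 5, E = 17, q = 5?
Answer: 90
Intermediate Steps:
I = -6 (I = (½)*(-12) = -6)
w = 6 (w = (6 + 5) - 5 = 11 - 5 = 6)
Y(L, d) = 6
h(K) = 17*K
-(-1)*P(h(I), (-3*(-5))*Y(-3, -4)) = -(-1)*-3*(-5)*6 = -(-1)*15*6 = -(-1)*90 = -1*(-90) = 90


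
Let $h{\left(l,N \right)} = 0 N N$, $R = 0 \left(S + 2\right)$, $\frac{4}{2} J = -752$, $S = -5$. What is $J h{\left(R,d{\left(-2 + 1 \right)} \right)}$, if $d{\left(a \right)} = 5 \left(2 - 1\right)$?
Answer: $0$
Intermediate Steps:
$J = -376$ ($J = \frac{1}{2} \left(-752\right) = -376$)
$R = 0$ ($R = 0 \left(-5 + 2\right) = 0 \left(-3\right) = 0$)
$d{\left(a \right)} = 5$ ($d{\left(a \right)} = 5 \cdot 1 = 5$)
$h{\left(l,N \right)} = 0$ ($h{\left(l,N \right)} = 0 N = 0$)
$J h{\left(R,d{\left(-2 + 1 \right)} \right)} = \left(-376\right) 0 = 0$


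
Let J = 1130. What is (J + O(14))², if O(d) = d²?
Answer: 1758276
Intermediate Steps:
(J + O(14))² = (1130 + 14²)² = (1130 + 196)² = 1326² = 1758276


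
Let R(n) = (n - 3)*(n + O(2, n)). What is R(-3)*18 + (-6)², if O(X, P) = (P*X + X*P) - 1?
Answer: 1764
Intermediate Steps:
O(X, P) = -1 + 2*P*X (O(X, P) = (P*X + P*X) - 1 = 2*P*X - 1 = -1 + 2*P*X)
R(n) = (-1 + 5*n)*(-3 + n) (R(n) = (n - 3)*(n + (-1 + 2*n*2)) = (-3 + n)*(n + (-1 + 4*n)) = (-3 + n)*(-1 + 5*n) = (-1 + 5*n)*(-3 + n))
R(-3)*18 + (-6)² = (3 - 16*(-3) + 5*(-3)²)*18 + (-6)² = (3 + 48 + 5*9)*18 + 36 = (3 + 48 + 45)*18 + 36 = 96*18 + 36 = 1728 + 36 = 1764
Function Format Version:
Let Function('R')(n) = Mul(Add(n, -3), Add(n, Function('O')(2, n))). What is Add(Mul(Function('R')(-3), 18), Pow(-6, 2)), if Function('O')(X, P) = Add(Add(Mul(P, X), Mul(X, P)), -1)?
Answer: 1764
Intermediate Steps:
Function('O')(X, P) = Add(-1, Mul(2, P, X)) (Function('O')(X, P) = Add(Add(Mul(P, X), Mul(P, X)), -1) = Add(Mul(2, P, X), -1) = Add(-1, Mul(2, P, X)))
Function('R')(n) = Mul(Add(-1, Mul(5, n)), Add(-3, n)) (Function('R')(n) = Mul(Add(n, -3), Add(n, Add(-1, Mul(2, n, 2)))) = Mul(Add(-3, n), Add(n, Add(-1, Mul(4, n)))) = Mul(Add(-3, n), Add(-1, Mul(5, n))) = Mul(Add(-1, Mul(5, n)), Add(-3, n)))
Add(Mul(Function('R')(-3), 18), Pow(-6, 2)) = Add(Mul(Add(3, Mul(-16, -3), Mul(5, Pow(-3, 2))), 18), Pow(-6, 2)) = Add(Mul(Add(3, 48, Mul(5, 9)), 18), 36) = Add(Mul(Add(3, 48, 45), 18), 36) = Add(Mul(96, 18), 36) = Add(1728, 36) = 1764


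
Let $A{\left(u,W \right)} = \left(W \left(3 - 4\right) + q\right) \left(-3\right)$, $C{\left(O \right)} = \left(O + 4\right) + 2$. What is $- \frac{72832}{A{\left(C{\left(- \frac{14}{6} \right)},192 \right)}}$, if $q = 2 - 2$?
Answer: $- \frac{1138}{9} \approx -126.44$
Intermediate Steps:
$q = 0$
$C{\left(O \right)} = 6 + O$ ($C{\left(O \right)} = \left(4 + O\right) + 2 = 6 + O$)
$A{\left(u,W \right)} = 3 W$ ($A{\left(u,W \right)} = \left(W \left(3 - 4\right) + 0\right) \left(-3\right) = \left(W \left(-1\right) + 0\right) \left(-3\right) = \left(- W + 0\right) \left(-3\right) = - W \left(-3\right) = 3 W$)
$- \frac{72832}{A{\left(C{\left(- \frac{14}{6} \right)},192 \right)}} = - \frac{72832}{3 \cdot 192} = - \frac{72832}{576} = \left(-72832\right) \frac{1}{576} = - \frac{1138}{9}$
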